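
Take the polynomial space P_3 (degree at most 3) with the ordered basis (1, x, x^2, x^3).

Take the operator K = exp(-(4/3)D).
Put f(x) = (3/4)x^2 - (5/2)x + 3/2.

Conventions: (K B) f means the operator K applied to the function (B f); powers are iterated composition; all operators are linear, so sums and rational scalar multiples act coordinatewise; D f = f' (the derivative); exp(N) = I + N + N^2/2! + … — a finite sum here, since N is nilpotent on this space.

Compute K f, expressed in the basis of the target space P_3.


order-1 term: -2x + 10/3
order-2 term: 4/3
the series for exp(-(4/3)D) f terminates at order 2
exp(-(4/3)D) f = (3/4)x^2 - (9/2)x + 37/6

the result is g(x) = (3/4)x^2 - (9/2)x + 37/6


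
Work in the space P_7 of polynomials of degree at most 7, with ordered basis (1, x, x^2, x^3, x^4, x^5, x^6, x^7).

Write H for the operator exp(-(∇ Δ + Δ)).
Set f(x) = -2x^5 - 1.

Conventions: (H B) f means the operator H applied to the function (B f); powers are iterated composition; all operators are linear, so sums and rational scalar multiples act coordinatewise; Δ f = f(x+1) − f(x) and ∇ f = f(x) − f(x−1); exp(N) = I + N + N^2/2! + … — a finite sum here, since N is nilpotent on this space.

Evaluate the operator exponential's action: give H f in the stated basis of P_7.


order-1 term: 10x^4 + 60x^3 + 20x^2 + 30x + 2
order-2 term: -20x^3 - 180x^2 - 310x - 90
order-3 term: 20x^2 + 180x + 290
order-4 term: -10x - 60
order-5 term: 2
the series for exp(-(∇ Δ + Δ)) f terminates at order 5
exp(-(∇ Δ + Δ)) f = -2x^5 + 10x^4 + 40x^3 - 140x^2 - 110x + 143

g(x) = -2x^5 + 10x^4 + 40x^3 - 140x^2 - 110x + 143


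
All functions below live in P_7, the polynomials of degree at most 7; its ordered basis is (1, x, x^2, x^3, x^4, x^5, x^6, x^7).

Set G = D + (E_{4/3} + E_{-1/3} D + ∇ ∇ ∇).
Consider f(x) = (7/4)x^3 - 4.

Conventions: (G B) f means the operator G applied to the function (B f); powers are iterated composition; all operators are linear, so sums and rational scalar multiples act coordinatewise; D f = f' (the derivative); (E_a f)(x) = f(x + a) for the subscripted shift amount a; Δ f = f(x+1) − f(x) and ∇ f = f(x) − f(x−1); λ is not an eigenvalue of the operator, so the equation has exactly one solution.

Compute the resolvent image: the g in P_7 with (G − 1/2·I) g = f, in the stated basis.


write g with unknown coordinates in the stated basis and equate coefficients in (G − 1/2·I) g = f
solving from the highest basis element down gives g = (7/2)x^3 - 70x^2 + 910x - 161461/27
check: G g = (7/2)x^3 - 35x^2 + 455x - 161677/54
so G g − 1/2·g = (7/4)x^3 - 4 = f ✓

the image equals g(x) = (7/2)x^3 - 70x^2 + 910x - 161461/27


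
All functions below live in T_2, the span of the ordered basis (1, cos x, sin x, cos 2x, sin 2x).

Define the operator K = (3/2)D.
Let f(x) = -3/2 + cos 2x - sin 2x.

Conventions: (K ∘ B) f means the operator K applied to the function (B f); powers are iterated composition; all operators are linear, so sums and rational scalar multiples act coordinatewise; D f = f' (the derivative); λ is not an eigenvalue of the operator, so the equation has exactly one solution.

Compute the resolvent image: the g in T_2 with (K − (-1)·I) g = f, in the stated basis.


write g with unknown coordinates in the stated basis and equate coefficients in (K − (-1)·I) g = f
solving from the highest basis element down gives g = -3/2 + (2/5)cos 2x + (1/5)sin 2x
check: K g = (3/5)cos 2x - (6/5)sin 2x
so K g − (-1)·g = -3/2 + cos 2x - sin 2x = f ✓

the result is g(x) = -3/2 + (2/5)cos 2x + (1/5)sin 2x


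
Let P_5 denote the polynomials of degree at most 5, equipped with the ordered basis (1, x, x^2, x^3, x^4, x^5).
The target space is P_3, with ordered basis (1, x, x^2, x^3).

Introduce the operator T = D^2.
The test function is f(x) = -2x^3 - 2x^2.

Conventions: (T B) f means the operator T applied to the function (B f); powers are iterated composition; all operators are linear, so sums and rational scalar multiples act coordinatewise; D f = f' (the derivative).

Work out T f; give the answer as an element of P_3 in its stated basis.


D f = -6x^2 - 4x
D D f = -12x - 4

the image equals g(x) = -12x - 4


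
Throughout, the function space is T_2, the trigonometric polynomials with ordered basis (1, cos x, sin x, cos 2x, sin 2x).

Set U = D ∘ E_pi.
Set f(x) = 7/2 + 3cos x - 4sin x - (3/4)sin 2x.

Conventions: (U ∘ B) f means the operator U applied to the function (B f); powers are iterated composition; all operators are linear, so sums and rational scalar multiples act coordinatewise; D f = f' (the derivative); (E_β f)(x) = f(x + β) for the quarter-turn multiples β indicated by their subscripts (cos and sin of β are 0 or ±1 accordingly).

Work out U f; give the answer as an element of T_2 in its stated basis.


g(x) = 4cos x + 3sin x - (3/2)cos 2x

E_pi f = 7/2 - 3cos x + 4sin x - (3/4)sin 2x
D E_pi f = 4cos x + 3sin x - (3/2)cos 2x


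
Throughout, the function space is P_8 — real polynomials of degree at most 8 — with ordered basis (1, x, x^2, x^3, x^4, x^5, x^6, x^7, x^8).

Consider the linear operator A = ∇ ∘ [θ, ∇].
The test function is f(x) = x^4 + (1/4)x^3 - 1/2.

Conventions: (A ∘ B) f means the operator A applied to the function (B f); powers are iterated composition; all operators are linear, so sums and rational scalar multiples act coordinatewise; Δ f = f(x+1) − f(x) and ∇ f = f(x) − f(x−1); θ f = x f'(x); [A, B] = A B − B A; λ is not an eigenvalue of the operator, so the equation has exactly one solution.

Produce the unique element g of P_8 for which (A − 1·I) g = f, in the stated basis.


g(x) = -x^4 - (1/4)x^3 + 12x^2 - (69/2)x + 9/4

write g with unknown coordinates in the stated basis and equate coefficients in (A − 1·I) g = f
solving from the highest basis element down gives g = -x^4 - (1/4)x^3 + 12x^2 - (69/2)x + 9/4
check: A g = 12x^2 - (69/2)x + 7/4
so A g − 1·g = x^4 + (1/4)x^3 - 1/2 = f ✓


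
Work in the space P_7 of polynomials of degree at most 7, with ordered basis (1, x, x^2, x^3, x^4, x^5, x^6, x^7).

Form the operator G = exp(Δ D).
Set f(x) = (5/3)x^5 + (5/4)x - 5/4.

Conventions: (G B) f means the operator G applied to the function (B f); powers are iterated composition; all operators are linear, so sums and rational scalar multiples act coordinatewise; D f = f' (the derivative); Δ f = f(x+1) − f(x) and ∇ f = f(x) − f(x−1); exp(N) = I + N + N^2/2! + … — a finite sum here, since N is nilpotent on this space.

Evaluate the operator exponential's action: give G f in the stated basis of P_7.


order-1 term: (100/3)x^3 + 50x^2 + (100/3)x + 25/3
order-2 term: 100x + 100
the series for exp(Δ D) f terminates at order 2
exp(Δ D) f = (5/3)x^5 + (100/3)x^3 + 50x^2 + (1615/12)x + 1285/12

the result is g(x) = (5/3)x^5 + (100/3)x^3 + 50x^2 + (1615/12)x + 1285/12


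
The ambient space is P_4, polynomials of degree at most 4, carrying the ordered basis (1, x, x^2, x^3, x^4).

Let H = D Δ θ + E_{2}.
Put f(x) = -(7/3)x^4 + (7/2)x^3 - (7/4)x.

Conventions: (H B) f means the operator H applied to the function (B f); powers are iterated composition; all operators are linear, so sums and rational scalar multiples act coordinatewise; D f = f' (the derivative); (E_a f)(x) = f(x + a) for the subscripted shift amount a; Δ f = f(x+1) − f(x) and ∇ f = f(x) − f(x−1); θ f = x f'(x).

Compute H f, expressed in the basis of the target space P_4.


g(x) = -(7/3)x^4 - (91/6)x^3 - 147x^2 - (1001/12)x - 56/3

θ f = -(28/3)x^4 + (21/2)x^3 - (7/4)x
Δ θ f = -(112/3)x^3 - (49/2)x^2 - (35/6)x - 7/12
D Δ θ f = -112x^2 - 49x - 35/6
E_{2} f = -(7/3)x^4 - (91/6)x^3 - 35x^2 - (413/12)x - 77/6
(D Δ θ + E_{2}) f = -(7/3)x^4 - (91/6)x^3 - 147x^2 - (1001/12)x - 56/3


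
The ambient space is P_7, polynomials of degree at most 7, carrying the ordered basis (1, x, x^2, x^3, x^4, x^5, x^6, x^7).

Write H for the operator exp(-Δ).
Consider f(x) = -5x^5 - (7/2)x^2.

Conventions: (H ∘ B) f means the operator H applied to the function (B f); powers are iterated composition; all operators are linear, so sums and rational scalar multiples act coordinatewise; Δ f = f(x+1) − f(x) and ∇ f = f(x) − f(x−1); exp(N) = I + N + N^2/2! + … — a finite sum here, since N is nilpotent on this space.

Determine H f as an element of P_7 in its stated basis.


order-1 term: 25x^4 + 50x^3 + 50x^2 + 32x + 17/2
order-2 term: -50x^3 - 150x^2 - 175x - 157/2
order-3 term: 50x^2 + 150x + 125
order-4 term: -25x - 50
order-5 term: 5
the series for exp(-Δ) f terminates at order 5
exp(-Δ) f = -5x^5 + 25x^4 - (107/2)x^2 - 18x + 10

g(x) = -5x^5 + 25x^4 - (107/2)x^2 - 18x + 10


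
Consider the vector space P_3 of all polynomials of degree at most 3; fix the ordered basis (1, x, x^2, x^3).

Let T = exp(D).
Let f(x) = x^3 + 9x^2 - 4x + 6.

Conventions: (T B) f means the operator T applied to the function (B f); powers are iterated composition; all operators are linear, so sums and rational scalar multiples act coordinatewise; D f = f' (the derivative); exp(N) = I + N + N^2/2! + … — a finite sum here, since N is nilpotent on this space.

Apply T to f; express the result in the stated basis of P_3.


the result is g(x) = x^3 + 12x^2 + 17x + 12

order-1 term: 3x^2 + 18x - 4
order-2 term: 3x + 9
order-3 term: 1
the series for exp(D) f terminates at order 3
exp(D) f = x^3 + 12x^2 + 17x + 12


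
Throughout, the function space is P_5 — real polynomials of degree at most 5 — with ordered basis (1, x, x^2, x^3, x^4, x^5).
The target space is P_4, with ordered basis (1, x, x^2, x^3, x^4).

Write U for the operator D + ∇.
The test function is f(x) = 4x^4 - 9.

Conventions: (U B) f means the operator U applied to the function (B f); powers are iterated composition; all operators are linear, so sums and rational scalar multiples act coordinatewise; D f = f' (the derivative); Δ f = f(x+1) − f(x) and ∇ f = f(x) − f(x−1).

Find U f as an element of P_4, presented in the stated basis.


D f = 16x^3
∇ f = 16x^3 - 24x^2 + 16x - 4
(D + ∇) f = 32x^3 - 24x^2 + 16x - 4

the image equals g(x) = 32x^3 - 24x^2 + 16x - 4


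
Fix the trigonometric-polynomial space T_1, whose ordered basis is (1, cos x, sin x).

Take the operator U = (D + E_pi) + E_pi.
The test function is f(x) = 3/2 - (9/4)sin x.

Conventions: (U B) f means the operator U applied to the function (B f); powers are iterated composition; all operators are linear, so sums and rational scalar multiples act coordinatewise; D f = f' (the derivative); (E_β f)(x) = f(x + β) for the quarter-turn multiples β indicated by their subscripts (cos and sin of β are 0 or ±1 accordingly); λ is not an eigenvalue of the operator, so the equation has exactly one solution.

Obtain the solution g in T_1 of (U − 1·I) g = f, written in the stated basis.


g(x) = 3/2 + (9/40)cos x + (27/40)sin x

write g with unknown coordinates in the stated basis and equate coefficients in (U − 1·I) g = f
solving from the highest basis element down gives g = 3/2 + (9/40)cos x + (27/40)sin x
check: U g = 3 + (9/40)cos x - (63/40)sin x
so U g − 1·g = 3/2 - (9/4)sin x = f ✓


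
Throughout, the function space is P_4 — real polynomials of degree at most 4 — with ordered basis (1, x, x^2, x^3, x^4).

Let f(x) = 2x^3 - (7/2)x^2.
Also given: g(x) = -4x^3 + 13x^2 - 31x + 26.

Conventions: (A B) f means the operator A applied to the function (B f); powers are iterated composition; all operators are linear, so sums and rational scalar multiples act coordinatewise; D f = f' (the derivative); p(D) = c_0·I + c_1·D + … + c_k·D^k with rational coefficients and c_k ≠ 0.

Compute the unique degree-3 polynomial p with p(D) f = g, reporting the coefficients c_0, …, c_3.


D^0 f = 2x^3 - (7/2)x^2
D^1 f = 6x^2 - 7x
D^2 f = 12x - 7
D^3 f = 12
matching coefficients of g against c_0 f + c_1 Df + … from the top degree down determines the c_i
solution: c_0 = -2, c_1 = 1, c_2 = -2, c_3 = 1

c_0 = -2, c_1 = 1, c_2 = -2, c_3 = 1


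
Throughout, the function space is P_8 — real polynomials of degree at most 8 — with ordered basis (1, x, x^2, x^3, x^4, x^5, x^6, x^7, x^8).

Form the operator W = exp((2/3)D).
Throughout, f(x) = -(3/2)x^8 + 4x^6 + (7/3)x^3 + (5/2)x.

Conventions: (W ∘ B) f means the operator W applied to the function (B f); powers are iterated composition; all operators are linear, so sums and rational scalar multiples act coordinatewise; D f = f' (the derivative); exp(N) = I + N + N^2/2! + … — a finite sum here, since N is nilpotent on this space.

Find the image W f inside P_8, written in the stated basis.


order-1 term: -8x^7 + 16x^5 + (14/3)x^2 + 5/3
order-2 term: -(56/3)x^6 + (80/3)x^4 + (28/9)x
order-3 term: -(224/9)x^5 + (640/27)x^3 + 56/81
order-4 term: -(560/27)x^4 + (320/27)x^2
order-5 term: -(896/81)x^3 + (256/81)x
order-6 term: -(896/243)x^2 + 256/729
order-7 term: -(512/729)x
order-8 term: -128/2187
the series for exp((2/3)D) f terminates at order 8
exp((2/3)D) f = -(3/2)x^8 - 8x^7 - (44/3)x^6 - (80/9)x^5 + (160/27)x^4 + (1213/81)x^3 + (3118/243)x^2 + (11765/1458)x + 5797/2187

the image equals g(x) = -(3/2)x^8 - 8x^7 - (44/3)x^6 - (80/9)x^5 + (160/27)x^4 + (1213/81)x^3 + (3118/243)x^2 + (11765/1458)x + 5797/2187


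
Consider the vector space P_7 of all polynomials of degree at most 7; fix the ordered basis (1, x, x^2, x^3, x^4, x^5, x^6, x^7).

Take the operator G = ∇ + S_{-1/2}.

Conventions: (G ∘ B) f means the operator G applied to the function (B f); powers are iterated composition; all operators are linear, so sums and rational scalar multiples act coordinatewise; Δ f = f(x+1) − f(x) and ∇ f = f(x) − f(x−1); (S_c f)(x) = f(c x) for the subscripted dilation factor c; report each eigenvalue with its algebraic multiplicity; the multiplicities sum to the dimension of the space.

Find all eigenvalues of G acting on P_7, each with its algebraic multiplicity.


λ = -1/2 (multiplicity 1), λ = -1/8 (multiplicity 1), λ = -1/32 (multiplicity 1), λ = -1/128 (multiplicity 1), λ = 1/64 (multiplicity 1), λ = 1/16 (multiplicity 1), λ = 1/4 (multiplicity 1), λ = 1 (multiplicity 1)

image of 1: 1
image of x: -(1/2)x + 1
image of x^2: (1/4)x^2 + 2x - 1
image of x^3: -(1/8)x^3 + 3x^2 - 3x + 1
image of x^4: (1/16)x^4 + 4x^3 - 6x^2 + 4x - 1
image of x^5: -(1/32)x^5 + 5x^4 - 10x^3 + 10x^2 - 5x + 1
image of x^6: (1/64)x^6 + 6x^5 - 15x^4 + 20x^3 - 15x^2 + 6x - 1
image of x^7: -(1/128)x^7 + 7x^6 - 21x^5 + 35x^4 - 35x^3 + 21x^2 - 7x + 1
the matrix is upper triangular; its diagonal is (1, -1/2, 1/4, -1/8, 1/16, -1/32, 1/64, -1/128)
for a triangular matrix the eigenvalues are the diagonal entries, with algebraic multiplicity their repetition count


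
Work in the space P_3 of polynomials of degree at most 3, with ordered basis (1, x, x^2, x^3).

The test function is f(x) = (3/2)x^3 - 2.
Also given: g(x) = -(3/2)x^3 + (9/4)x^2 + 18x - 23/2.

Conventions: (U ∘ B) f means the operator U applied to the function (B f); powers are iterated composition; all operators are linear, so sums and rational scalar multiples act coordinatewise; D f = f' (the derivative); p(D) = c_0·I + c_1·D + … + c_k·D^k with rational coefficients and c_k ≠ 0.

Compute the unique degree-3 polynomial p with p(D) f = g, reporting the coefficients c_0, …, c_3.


c_0 = -1, c_1 = 1/2, c_2 = 2, c_3 = -3/2

D^0 f = (3/2)x^3 - 2
D^1 f = (9/2)x^2
D^2 f = 9x
D^3 f = 9
matching coefficients of g against c_0 f + c_1 Df + … from the top degree down determines the c_i
solution: c_0 = -1, c_1 = 1/2, c_2 = 2, c_3 = -3/2


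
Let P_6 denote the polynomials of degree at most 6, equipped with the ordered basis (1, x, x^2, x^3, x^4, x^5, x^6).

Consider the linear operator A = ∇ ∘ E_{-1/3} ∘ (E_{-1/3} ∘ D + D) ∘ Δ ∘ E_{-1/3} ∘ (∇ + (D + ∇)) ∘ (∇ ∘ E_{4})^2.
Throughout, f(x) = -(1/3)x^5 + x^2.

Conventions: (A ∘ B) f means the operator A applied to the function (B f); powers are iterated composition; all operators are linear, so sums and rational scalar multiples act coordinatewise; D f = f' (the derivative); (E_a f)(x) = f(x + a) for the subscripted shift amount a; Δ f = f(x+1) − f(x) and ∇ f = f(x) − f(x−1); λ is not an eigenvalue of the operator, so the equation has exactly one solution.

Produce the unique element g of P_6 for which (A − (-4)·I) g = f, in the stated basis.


the result is g(x) = -(1/12)x^5 + (1/4)x^2

write g with unknown coordinates in the stated basis and equate coefficients in (A − (-4)·I) g = f
solving from the highest basis element down gives g = -(1/12)x^5 + (1/4)x^2
check: A g = 0
so A g − (-4)·g = -(1/3)x^5 + x^2 = f ✓


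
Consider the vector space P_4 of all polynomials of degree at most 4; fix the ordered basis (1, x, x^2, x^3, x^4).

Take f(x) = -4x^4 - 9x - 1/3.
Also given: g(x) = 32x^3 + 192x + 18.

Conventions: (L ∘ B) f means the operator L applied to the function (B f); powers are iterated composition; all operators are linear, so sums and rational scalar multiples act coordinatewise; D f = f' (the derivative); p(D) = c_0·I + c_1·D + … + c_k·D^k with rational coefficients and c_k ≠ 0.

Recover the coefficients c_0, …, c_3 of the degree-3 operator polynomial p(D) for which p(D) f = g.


c_0 = 0, c_1 = -2, c_2 = 0, c_3 = -2

D^0 f = -4x^4 - 9x - 1/3
D^1 f = -16x^3 - 9
D^2 f = -48x^2
D^3 f = -96x
matching coefficients of g against c_0 f + c_1 Df + … from the top degree down determines the c_i
solution: c_0 = 0, c_1 = -2, c_2 = 0, c_3 = -2


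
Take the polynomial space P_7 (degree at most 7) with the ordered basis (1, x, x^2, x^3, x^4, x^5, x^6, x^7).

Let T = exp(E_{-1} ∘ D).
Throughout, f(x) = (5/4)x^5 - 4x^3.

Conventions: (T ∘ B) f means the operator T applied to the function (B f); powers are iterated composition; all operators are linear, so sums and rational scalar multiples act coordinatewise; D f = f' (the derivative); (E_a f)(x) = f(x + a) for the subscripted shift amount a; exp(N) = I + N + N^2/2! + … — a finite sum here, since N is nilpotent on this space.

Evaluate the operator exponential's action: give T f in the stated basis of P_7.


order-1 term: (25/4)x^4 - 25x^3 + (51/2)x^2 - x - 23/4
order-2 term: (25/2)x^3 - 75x^2 + 138x - 76
order-3 term: (25/2)x^2 - 75x + 217/2
order-4 term: (25/4)x - 25
order-5 term: 5/4
the series for exp(E_{-1} ∘ D) f terminates at order 5
exp(E_{-1} ∘ D) f = (5/4)x^5 + (25/4)x^4 - (33/2)x^3 - 37x^2 + (273/4)x + 3

the image equals g(x) = (5/4)x^5 + (25/4)x^4 - (33/2)x^3 - 37x^2 + (273/4)x + 3


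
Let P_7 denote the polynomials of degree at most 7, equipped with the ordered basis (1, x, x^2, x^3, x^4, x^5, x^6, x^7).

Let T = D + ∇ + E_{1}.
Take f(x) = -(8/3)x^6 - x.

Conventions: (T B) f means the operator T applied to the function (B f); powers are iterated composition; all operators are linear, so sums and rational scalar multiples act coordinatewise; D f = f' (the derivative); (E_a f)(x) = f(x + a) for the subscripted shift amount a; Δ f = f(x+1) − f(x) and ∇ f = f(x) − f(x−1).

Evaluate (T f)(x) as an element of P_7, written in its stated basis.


D f = -16x^5 - 1
∇ f = -16x^5 + 40x^4 - (160/3)x^3 + 40x^2 - 16x + 5/3
E_{1} f = -(8/3)x^6 - 16x^5 - 40x^4 - (160/3)x^3 - 40x^2 - 17x - 11/3
(D + ∇ + E_{1}) f = -(8/3)x^6 - 48x^5 - (320/3)x^3 - 33x - 3

g(x) = -(8/3)x^6 - 48x^5 - (320/3)x^3 - 33x - 3


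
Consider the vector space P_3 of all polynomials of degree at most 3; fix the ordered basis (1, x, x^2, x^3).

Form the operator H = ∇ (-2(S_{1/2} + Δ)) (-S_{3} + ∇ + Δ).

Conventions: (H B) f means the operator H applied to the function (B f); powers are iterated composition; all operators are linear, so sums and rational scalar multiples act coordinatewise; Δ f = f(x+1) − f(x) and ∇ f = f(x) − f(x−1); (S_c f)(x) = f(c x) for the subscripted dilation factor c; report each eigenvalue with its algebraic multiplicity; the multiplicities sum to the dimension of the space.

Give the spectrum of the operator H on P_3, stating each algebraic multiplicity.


image of 1: 0
image of x: 3
image of x^2: 9x + 55/2
image of x^3: (81/4)x^2 + (1191/4)x - 57/4
the matrix is upper triangular; its diagonal is (0, 0, 0, 0)
for a triangular matrix the eigenvalues are the diagonal entries, with algebraic multiplicity their repetition count

λ = 0 (multiplicity 4)


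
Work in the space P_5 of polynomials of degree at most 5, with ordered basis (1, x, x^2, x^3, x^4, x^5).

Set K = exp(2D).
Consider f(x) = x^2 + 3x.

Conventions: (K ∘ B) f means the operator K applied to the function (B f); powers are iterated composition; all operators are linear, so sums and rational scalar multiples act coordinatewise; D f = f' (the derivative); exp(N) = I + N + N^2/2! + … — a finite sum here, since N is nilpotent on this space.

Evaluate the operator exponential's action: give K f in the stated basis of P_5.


order-1 term: 4x + 6
order-2 term: 4
the series for exp(2D) f terminates at order 2
exp(2D) f = x^2 + 7x + 10

g(x) = x^2 + 7x + 10


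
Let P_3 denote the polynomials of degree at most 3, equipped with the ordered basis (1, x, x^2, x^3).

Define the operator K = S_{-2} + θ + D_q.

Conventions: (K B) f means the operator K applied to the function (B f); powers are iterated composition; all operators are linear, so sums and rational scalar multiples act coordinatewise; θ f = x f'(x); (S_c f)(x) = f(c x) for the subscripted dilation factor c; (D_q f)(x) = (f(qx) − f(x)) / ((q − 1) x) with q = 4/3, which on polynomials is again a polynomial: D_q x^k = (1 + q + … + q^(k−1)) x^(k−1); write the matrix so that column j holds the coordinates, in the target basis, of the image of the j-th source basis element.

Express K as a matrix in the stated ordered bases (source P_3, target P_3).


image of 1: 1
image of x: -x + 1
image of x^2: 6x^2 + (7/3)x
image of x^3: -5x^3 + (37/9)x^2
each image's coordinates form column j of the matrix

the matrix is [[1, 1, 0, 0]; [0, -1, 7/3, 0]; [0, 0, 6, 37/9]; [0, 0, 0, -5]] (rows listed top to bottom)


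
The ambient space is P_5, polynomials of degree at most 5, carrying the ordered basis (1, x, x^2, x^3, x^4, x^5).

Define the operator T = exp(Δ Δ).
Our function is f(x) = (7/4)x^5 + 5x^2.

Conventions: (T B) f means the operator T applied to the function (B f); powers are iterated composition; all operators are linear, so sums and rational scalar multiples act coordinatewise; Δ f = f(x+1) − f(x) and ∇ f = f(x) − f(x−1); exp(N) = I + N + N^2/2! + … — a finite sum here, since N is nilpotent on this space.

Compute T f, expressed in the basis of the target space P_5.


g(x) = (7/4)x^5 + 35x^3 + 110x^2 + (455/2)x + 545/2

order-1 term: 35x^3 + 105x^2 + (245/2)x + 125/2
order-2 term: 105x + 210
the series for exp(Δ Δ) f terminates at order 2
exp(Δ Δ) f = (7/4)x^5 + 35x^3 + 110x^2 + (455/2)x + 545/2


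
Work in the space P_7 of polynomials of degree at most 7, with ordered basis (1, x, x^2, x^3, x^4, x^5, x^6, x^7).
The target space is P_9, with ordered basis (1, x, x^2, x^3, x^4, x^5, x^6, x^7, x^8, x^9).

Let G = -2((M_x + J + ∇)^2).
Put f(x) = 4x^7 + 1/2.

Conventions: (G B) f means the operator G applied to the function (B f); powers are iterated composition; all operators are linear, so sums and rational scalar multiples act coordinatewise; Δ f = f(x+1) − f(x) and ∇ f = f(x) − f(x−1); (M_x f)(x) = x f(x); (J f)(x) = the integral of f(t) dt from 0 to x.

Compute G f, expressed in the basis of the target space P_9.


M_x f = 4x^8 + (1/2)x
J f = (1/2)x^8 + (1/2)x
∇ f = 28x^6 - 84x^5 + 140x^4 - 140x^3 + 84x^2 - 28x + 4
(M_x + J + ∇) f = (9/2)x^8 + 28x^6 - 84x^5 + 140x^4 - 140x^3 + 84x^2 - 27x + 4
M_x (M_x + J + ∇) f = (9/2)x^9 + 28x^7 - 84x^6 + 140x^5 - 140x^4 + 84x^3 - 27x^2 + 4x
J (M_x + J + ∇) f = (1/2)x^9 + 4x^7 - 14x^6 + 28x^5 - 35x^4 + 28x^3 - (27/2)x^2 + 4x
∇ (M_x + J + ∇) f = 36x^7 - 126x^6 + 420x^5 - 1155x^4 + 2212x^3 - 2646x^2 + 1772x - 1015/2
(M_x + J + ∇) (M_x + J + ∇) f = 5x^9 + 68x^7 - 224x^6 + 588x^5 - 1330x^4 + 2324x^3 - (5373/2)x^2 + 1780x - 1015/2
(-2((M_x + J + ∇)^2)) f = -10x^9 - 136x^7 + 448x^6 - 1176x^5 + 2660x^4 - 4648x^3 + 5373x^2 - 3560x + 1015

the image equals g(x) = -10x^9 - 136x^7 + 448x^6 - 1176x^5 + 2660x^4 - 4648x^3 + 5373x^2 - 3560x + 1015


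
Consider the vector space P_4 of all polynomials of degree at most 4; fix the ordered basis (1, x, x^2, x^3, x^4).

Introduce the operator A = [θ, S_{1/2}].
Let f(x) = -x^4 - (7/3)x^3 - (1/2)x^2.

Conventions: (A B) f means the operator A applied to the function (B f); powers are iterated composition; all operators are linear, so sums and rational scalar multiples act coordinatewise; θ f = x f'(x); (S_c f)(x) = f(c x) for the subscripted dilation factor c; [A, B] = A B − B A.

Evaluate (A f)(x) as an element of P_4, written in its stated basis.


the image equals g(x) = 0

S_{1/2} f = -(1/16)x^4 - (7/24)x^3 - (1/8)x^2
θ S_{1/2} f = -(1/4)x^4 - (7/8)x^3 - (1/4)x^2
θ f = -4x^4 - 7x^3 - x^2
S_{1/2} θ f = -(1/4)x^4 - (7/8)x^3 - (1/4)x^2
[θ, S_{1/2}] f = 0


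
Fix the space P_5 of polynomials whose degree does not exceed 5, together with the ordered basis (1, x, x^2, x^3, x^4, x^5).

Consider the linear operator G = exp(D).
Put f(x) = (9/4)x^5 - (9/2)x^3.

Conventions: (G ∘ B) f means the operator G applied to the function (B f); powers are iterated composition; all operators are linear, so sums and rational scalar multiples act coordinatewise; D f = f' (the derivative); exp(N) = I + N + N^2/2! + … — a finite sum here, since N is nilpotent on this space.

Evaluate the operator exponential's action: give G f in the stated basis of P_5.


order-1 term: (45/4)x^4 - (27/2)x^2
order-2 term: (45/2)x^3 - (27/2)x
order-3 term: (45/2)x^2 - 9/2
order-4 term: (45/4)x
order-5 term: 9/4
the series for exp(D) f terminates at order 5
exp(D) f = (9/4)x^5 + (45/4)x^4 + 18x^3 + 9x^2 - (9/4)x - 9/4

the image equals g(x) = (9/4)x^5 + (45/4)x^4 + 18x^3 + 9x^2 - (9/4)x - 9/4


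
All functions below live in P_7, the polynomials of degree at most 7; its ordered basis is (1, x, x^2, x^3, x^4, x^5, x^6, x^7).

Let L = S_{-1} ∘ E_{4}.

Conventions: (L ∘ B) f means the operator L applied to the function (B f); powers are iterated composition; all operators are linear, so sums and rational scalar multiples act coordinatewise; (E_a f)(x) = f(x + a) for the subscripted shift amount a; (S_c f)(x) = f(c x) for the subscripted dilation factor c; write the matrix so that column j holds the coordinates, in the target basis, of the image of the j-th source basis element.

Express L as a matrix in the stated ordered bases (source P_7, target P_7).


the matrix is [[1, 4, 16, 64, 256, 1024, 4096, 16384]; [0, -1, -8, -48, -256, -1280, -6144, -28672]; [0, 0, 1, 12, 96, 640, 3840, 21504]; [0, 0, 0, -1, -16, -160, -1280, -8960]; [0, 0, 0, 0, 1, 20, 240, 2240]; [0, 0, 0, 0, 0, -1, -24, -336]; [0, 0, 0, 0, 0, 0, 1, 28]; [0, 0, 0, 0, 0, 0, 0, -1]] (rows listed top to bottom)

image of 1: 1
image of x: -x + 4
image of x^2: x^2 - 8x + 16
image of x^3: -x^3 + 12x^2 - 48x + 64
image of x^4: x^4 - 16x^3 + 96x^2 - 256x + 256
image of x^5: -x^5 + 20x^4 - 160x^3 + 640x^2 - 1280x + 1024
image of x^6: x^6 - 24x^5 + 240x^4 - 1280x^3 + 3840x^2 - 6144x + 4096
image of x^7: -x^7 + 28x^6 - 336x^5 + 2240x^4 - 8960x^3 + 21504x^2 - 28672x + 16384
each image's coordinates form column j of the matrix


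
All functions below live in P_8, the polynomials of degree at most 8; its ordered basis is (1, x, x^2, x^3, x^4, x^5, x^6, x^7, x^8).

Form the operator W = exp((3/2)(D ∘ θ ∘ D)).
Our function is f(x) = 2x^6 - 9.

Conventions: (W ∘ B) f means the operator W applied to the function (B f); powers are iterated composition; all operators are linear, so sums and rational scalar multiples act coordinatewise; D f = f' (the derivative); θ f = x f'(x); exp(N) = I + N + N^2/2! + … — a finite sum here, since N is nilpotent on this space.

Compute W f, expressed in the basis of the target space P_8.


the result is g(x) = 2x^6 + 450x^4 + 12150x^2 + 12141

order-1 term: 450x^4
order-2 term: 12150x^2
order-3 term: 12150
the series for exp((3/2)(D ∘ θ ∘ D)) f terminates at order 3
exp((3/2)(D ∘ θ ∘ D)) f = 2x^6 + 450x^4 + 12150x^2 + 12141


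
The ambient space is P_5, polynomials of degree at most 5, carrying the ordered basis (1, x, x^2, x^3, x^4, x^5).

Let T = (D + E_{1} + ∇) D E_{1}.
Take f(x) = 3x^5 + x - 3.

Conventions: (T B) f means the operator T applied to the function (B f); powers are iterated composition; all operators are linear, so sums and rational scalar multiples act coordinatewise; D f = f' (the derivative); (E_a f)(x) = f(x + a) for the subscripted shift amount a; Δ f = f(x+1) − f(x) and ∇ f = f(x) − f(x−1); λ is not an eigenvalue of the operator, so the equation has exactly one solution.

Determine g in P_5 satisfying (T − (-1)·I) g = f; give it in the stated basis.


write g with unknown coordinates in the stated basis and equate coefficients in (T − (-1)·I) g = f
solving from the highest basis element down gives g = 3x^5 - 15x^4 - 180x^3 + 630x^2 + 3601x - 4459
check: T g = 15x^4 + 180x^3 - 630x^2 - 3600x + 4456
so T g − (-1)·g = 3x^5 + x - 3 = f ✓

the result is g(x) = 3x^5 - 15x^4 - 180x^3 + 630x^2 + 3601x - 4459


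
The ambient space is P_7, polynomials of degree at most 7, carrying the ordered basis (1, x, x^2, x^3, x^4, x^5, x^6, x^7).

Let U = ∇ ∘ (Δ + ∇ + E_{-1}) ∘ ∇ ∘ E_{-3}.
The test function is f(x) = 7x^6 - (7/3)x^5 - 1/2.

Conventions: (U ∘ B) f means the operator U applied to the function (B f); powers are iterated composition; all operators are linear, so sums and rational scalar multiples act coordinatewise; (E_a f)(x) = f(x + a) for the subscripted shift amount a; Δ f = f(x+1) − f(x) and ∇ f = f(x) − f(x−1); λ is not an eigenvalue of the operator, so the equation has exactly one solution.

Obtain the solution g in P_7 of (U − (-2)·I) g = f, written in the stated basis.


write g with unknown coordinates in the stated basis and equate coefficients in (U − (-2)·I) g = f
solving from the highest basis element down gives g = (7/2)x^6 - (7/6)x^5 - (105/2)x^4 + (1925/3)x^3 - (5355/2)x^2 + (14945/6)x + 25115/4
check: U g = 105x^4 - (3850/3)x^3 + 5355x^2 - (14945/3)x - 12558
so U g − (-2)·g = 7x^6 - (7/3)x^5 - 1/2 = f ✓

g(x) = (7/2)x^6 - (7/6)x^5 - (105/2)x^4 + (1925/3)x^3 - (5355/2)x^2 + (14945/6)x + 25115/4


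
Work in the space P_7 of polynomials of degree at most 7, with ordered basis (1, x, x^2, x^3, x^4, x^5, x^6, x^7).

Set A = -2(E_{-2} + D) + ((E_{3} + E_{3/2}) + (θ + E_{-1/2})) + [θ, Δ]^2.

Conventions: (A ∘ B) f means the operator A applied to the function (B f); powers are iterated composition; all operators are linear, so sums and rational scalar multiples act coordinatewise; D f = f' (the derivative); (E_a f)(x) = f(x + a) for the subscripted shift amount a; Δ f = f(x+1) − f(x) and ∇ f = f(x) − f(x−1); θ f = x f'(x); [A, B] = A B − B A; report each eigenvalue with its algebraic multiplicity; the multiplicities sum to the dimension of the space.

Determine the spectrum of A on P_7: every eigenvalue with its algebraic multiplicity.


λ = 1 (multiplicity 1), λ = 2 (multiplicity 1), λ = 3 (multiplicity 1), λ = 4 (multiplicity 1), λ = 5 (multiplicity 1), λ = 6 (multiplicity 1), λ = 7 (multiplicity 1), λ = 8 (multiplicity 1)

image of 1: 1
image of x: 2x + 6
image of x^2: 3x^2 + 12x + 11/2
image of x^3: 4x^3 + 18x^2 + (33/2)x + 233/4
image of x^4: 5x^4 + 24x^3 + 33x^2 + 233x + 817/8
image of x^5: 6x^5 + 30x^4 + 55x^3 + (1165/2)x^2 + (4085/8)x + 7593/16
image of x^6: 7x^6 + 36x^5 + (165/2)x^4 + 1165x^3 + (12255/8)x^2 + (22779/8)x + 34957/32
image of x^7: 8x^7 + 42x^6 + (231/2)x^5 + (8155/4)x^4 + (28595/8)x^3 + (159453/16)x^2 + (244699/32)x + 243461/64
the matrix is upper triangular; its diagonal is (1, 2, 3, 4, 5, 6, 7, 8)
for a triangular matrix the eigenvalues are the diagonal entries, with algebraic multiplicity their repetition count


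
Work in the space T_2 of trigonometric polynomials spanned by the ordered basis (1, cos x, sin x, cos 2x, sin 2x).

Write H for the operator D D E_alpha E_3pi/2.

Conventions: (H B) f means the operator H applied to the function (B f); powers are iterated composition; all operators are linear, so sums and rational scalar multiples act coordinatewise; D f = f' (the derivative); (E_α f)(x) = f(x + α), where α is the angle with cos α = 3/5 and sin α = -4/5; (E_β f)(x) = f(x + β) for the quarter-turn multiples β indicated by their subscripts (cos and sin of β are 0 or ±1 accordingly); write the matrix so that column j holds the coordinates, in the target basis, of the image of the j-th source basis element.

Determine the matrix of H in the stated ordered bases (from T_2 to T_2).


image of 1: 0
image of cos x: (4/5)cos x - (3/5)sin x
image of sin x: (3/5)cos x + (4/5)sin x
image of cos 2x: -(28/25)cos 2x + (96/25)sin 2x
image of sin 2x: -(96/25)cos 2x - (28/25)sin 2x
each image's coordinates form column j of the matrix

the matrix is [[0, 0, 0, 0, 0]; [0, 4/5, 3/5, 0, 0]; [0, -3/5, 4/5, 0, 0]; [0, 0, 0, -28/25, -96/25]; [0, 0, 0, 96/25, -28/25]] (rows listed top to bottom)


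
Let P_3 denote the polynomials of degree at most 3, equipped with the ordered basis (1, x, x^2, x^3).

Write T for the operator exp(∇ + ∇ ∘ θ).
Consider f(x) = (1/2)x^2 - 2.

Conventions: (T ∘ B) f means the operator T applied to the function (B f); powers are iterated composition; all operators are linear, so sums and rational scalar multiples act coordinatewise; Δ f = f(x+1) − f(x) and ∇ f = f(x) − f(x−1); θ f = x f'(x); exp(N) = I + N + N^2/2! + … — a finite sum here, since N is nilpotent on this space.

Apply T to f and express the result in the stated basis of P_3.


order-1 term: 3x - 3/2
order-2 term: 3
the series for exp(∇ + ∇ ∘ θ) f terminates at order 2
exp(∇ + ∇ ∘ θ) f = (1/2)x^2 + 3x - 1/2

the result is g(x) = (1/2)x^2 + 3x - 1/2


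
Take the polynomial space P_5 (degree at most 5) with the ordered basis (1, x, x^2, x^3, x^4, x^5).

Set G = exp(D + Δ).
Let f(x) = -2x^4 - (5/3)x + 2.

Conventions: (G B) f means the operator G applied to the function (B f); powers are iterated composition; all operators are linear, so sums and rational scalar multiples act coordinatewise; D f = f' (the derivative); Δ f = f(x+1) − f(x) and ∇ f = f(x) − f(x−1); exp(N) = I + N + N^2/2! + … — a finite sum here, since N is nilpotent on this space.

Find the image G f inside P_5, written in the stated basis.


order-1 term: -16x^3 - 12x^2 - 8x - 16/3
order-2 term: -48x^2 - 48x - 22
order-3 term: -64x - 48
order-4 term: -32
the series for exp(D + Δ) f terminates at order 4
exp(D + Δ) f = -2x^4 - 16x^3 - 60x^2 - (365/3)x - 316/3

the result is g(x) = -2x^4 - 16x^3 - 60x^2 - (365/3)x - 316/3


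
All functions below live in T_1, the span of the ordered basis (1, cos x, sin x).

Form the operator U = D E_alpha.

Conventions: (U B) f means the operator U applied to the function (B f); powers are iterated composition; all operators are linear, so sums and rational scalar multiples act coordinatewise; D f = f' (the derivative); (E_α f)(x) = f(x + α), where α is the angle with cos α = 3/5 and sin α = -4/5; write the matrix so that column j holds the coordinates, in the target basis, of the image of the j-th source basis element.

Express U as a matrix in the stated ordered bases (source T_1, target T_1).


the matrix is [[0, 0, 0]; [0, 4/5, 3/5]; [0, -3/5, 4/5]] (rows listed top to bottom)

image of 1: 0
image of cos x: (4/5)cos x - (3/5)sin x
image of sin x: (3/5)cos x + (4/5)sin x
each image's coordinates form column j of the matrix


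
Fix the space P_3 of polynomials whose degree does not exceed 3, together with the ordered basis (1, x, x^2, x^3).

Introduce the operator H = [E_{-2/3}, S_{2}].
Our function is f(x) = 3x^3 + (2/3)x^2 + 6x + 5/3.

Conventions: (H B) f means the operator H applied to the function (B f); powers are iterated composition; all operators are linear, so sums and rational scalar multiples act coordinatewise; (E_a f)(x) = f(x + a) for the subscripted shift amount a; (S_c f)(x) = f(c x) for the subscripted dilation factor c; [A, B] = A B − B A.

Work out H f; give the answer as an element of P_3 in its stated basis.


S_{2} f = 24x^3 + (8/3)x^2 + 12x + 5/3
E_{-2/3} S_{2} f = 24x^3 - (136/3)x^2 + (364/9)x - 331/27
E_{-2/3} f = 3x^3 - (16/3)x^2 + (82/9)x - 79/27
S_{2} E_{-2/3} f = 24x^3 - (64/3)x^2 + (164/9)x - 79/27
[E_{-2/3}, S_{2}] f = -24x^2 + (200/9)x - 28/3

the result is g(x) = -24x^2 + (200/9)x - 28/3


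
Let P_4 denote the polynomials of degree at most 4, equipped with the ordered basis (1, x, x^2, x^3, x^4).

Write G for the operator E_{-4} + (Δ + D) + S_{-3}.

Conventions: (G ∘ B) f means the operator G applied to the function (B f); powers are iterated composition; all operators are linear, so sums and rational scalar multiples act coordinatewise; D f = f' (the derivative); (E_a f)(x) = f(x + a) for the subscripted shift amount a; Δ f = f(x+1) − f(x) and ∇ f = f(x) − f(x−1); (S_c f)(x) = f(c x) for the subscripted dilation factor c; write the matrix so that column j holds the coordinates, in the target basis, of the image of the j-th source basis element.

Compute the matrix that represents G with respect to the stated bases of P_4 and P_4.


image of 1: 2
image of x: -2x - 2
image of x^2: 10x^2 - 4x + 17
image of x^3: -26x^3 - 6x^2 + 51x - 63
image of x^4: 82x^4 - 8x^3 + 102x^2 - 252x + 257
each image's coordinates form column j of the matrix

the matrix is [[2, -2, 17, -63, 257]; [0, -2, -4, 51, -252]; [0, 0, 10, -6, 102]; [0, 0, 0, -26, -8]; [0, 0, 0, 0, 82]] (rows listed top to bottom)


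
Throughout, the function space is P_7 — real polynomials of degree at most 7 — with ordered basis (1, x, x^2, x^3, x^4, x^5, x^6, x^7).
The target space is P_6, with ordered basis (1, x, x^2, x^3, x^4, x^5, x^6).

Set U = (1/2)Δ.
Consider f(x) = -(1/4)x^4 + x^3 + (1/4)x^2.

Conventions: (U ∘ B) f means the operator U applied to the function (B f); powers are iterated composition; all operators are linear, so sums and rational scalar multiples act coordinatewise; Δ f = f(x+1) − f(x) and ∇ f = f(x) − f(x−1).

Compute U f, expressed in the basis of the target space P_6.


the image equals g(x) = -(1/2)x^3 + (3/4)x^2 + (5/4)x + 1/2

Δ f = -x^3 + (3/2)x^2 + (5/2)x + 1
((1/2)Δ) f = -(1/2)x^3 + (3/4)x^2 + (5/4)x + 1/2


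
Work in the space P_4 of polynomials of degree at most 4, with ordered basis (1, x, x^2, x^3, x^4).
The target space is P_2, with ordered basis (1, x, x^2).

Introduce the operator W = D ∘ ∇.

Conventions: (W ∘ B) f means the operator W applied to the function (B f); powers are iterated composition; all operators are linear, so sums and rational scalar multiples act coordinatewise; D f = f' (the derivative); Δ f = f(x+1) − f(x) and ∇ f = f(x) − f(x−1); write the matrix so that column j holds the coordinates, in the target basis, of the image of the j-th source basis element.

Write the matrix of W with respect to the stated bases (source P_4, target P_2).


the matrix is [[0, 0, 2, -3, 4]; [0, 0, 0, 6, -12]; [0, 0, 0, 0, 12]] (rows listed top to bottom)

image of 1: 0
image of x: 0
image of x^2: 2
image of x^3: 6x - 3
image of x^4: 12x^2 - 12x + 4
each image's coordinates form column j of the matrix


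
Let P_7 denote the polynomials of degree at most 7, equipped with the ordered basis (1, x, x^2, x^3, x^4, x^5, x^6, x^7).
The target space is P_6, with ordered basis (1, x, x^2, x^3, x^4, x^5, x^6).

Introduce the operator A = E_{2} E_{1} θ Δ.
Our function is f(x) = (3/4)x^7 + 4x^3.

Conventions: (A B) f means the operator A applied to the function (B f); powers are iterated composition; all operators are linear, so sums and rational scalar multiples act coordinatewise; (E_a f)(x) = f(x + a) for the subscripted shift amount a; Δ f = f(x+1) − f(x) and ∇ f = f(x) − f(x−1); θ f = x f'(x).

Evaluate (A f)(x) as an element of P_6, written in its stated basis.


the image equals g(x) = (63/2)x^6 + (2583/4)x^5 + (22155/4)x^4 + (101745/4)x^3 + (263877/4)x^2 + (366549/4)x + 213129/4

Δ f = (21/4)x^6 + (63/4)x^5 + (105/4)x^4 + (105/4)x^3 + (111/4)x^2 + (69/4)x + 19/4
θ Δ f = (63/2)x^6 + (315/4)x^5 + 105x^4 + (315/4)x^3 + (111/2)x^2 + (69/4)x
E_{1} θ Δ f = (63/2)x^6 + (1071/4)x^5 + (3885/4)x^4 + (7665/4)x^3 + (8727/4)x^2 + (5469/4)x + 1467/4
E_{2} (E_{1} θ Δ) f = (63/2)x^6 + (2583/4)x^5 + (22155/4)x^4 + (101745/4)x^3 + (263877/4)x^2 + (366549/4)x + 213129/4
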